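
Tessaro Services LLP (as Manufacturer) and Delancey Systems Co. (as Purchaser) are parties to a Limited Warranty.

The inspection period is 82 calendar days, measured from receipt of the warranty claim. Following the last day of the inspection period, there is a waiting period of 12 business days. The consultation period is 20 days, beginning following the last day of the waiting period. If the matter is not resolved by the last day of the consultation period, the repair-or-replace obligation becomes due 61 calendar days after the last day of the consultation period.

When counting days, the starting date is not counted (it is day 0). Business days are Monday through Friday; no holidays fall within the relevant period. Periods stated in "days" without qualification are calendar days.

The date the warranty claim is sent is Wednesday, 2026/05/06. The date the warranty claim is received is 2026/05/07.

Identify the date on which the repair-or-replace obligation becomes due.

2026/11/02

The last day of the inspection period: 82 calendar days after 2026/05/07 is 2026/07/28.
The last day of the waiting period: counting 12 business days from Tuesday, 2026/07/28 (Jul 29, Jul 30, Jul 31, Aug 3, …, Aug 11, Aug 12, Aug 13, skipping weekends) reaches Thursday, 2026/08/13.
The last day of the consultation period: 2026/08/13 + 20 days = 2026/09/02.
The date on which the repair-or-replace obligation becomes due: 61 calendar days after 2026/09/02 is 2026/11/02.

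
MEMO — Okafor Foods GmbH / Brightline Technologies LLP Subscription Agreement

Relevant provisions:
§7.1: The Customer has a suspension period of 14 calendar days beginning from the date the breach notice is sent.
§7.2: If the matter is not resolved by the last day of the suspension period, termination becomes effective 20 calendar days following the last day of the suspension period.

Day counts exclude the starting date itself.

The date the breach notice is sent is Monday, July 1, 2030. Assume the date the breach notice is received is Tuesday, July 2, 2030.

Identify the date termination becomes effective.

The last day of the suspension period: 14 calendar days after July 1, 2030 is July 15, 2030.
The date termination becomes effective: 20 calendar days after July 15, 2030 is August 4, 2030.

August 4, 2030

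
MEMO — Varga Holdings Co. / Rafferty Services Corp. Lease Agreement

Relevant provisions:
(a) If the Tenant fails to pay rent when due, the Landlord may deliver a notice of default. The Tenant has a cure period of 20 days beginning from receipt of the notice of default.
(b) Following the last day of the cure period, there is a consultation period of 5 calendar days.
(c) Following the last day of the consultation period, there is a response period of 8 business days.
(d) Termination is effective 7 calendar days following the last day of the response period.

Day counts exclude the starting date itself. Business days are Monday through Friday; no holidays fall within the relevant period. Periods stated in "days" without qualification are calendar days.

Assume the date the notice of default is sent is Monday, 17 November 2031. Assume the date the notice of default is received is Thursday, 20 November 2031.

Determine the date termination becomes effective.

1 January 2032

The last day of the cure period: 20 calendar days after 20 November 2031 is 10 December 2031.
The last day of the consultation period: 5 calendar days after 10 December 2031 is 15 December 2031.
The last day of the response period: counting 8 business days from Monday, 15 December 2031 (Dec 16, Dec 17, Dec 18, Dec 19, Dec 22, Dec 23, Dec 24, Dec 25, skipping weekends) reaches Thursday, 25 December 2031.
The date termination becomes effective: 7 calendar days after 25 December 2031 is 1 January 2032.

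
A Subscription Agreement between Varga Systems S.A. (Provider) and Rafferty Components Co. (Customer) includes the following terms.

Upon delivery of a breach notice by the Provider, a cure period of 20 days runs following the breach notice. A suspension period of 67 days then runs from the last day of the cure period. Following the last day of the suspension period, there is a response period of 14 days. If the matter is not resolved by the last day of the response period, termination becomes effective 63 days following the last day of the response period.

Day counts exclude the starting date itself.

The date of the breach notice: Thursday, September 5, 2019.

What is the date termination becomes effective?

February 16, 2020

The last day of the cure period: September 5, 2019 + 20 days = September 25, 2019.
The last day of the suspension period: September 25, 2019 + 67 days = December 1, 2019.
Adding 14 calendar days to December 1, 2019 gives December 15, 2019, which is the last day of the response period.
Adding 63 calendar days to December 15, 2019 gives February 16, 2020, which is the date termination becomes effective.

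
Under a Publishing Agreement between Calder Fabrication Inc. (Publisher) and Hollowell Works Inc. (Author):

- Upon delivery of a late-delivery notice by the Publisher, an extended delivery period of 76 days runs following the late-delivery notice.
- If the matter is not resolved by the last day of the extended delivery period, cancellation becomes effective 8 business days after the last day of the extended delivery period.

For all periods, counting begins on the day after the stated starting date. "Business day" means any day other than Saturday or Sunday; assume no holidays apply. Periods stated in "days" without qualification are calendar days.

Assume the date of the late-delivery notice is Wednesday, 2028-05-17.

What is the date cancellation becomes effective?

The last day of the extended delivery period: 76 calendar days after 2028-05-17 is 2028-08-01.
The date cancellation becomes effective: counting 8 business days from Tuesday, 2028-08-01 (Aug 2, Aug 3, Aug 4, Aug 7, Aug 8, Aug 9, Aug 10, Aug 11, skipping weekends) reaches Friday, 2028-08-11.

2028-08-11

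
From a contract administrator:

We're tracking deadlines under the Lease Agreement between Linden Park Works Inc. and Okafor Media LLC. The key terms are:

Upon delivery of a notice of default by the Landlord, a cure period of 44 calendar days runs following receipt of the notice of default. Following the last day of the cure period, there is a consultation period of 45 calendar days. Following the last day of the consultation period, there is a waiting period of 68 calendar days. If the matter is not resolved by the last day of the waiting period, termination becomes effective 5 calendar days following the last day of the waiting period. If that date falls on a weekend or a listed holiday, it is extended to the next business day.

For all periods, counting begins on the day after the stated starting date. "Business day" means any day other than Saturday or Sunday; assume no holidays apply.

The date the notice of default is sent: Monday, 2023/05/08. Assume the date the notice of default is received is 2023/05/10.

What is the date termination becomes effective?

Adding 44 calendar days to 2023/05/10 gives 2023/06/23, which is the last day of the cure period.
The last day of the consultation period: 45 calendar days after 2023/06/23 is 2023/08/07.
Adding 68 calendar days to 2023/08/07 gives 2023/10/14, which is the last day of the waiting period.
Adding 5 calendar days to 2023/10/14 gives 2023/10/19, which is the date termination becomes effective. 2023/10/19 is a Thursday, so no roll-forward applies.

2023/10/19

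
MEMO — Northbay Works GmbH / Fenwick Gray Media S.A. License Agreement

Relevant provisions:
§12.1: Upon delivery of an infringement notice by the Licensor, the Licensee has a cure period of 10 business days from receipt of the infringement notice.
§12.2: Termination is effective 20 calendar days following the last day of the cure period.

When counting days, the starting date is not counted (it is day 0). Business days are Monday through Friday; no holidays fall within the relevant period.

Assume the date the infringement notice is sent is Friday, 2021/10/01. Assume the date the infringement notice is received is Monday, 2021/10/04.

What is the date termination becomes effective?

The last day of the cure period: counting 10 business days from Monday, 2021/10/04 (Oct 5, Oct 6, Oct 7, Oct 8, Oct 11, Oct 12, Oct 13, Oct 14, Oct 15, Oct 18, skipping weekends) reaches Monday, 2021/10/18.
The date termination becomes effective: 20 calendar days after 2021/10/18 is 2021/11/07.

2021/11/07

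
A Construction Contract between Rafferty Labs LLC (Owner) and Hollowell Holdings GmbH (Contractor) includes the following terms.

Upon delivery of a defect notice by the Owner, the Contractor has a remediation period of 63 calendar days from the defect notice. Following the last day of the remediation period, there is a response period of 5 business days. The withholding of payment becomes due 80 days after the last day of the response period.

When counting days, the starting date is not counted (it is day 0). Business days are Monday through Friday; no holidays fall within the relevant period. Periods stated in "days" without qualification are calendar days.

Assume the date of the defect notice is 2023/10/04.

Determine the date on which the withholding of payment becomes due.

The last day of the remediation period: 63 calendar days after 2023/10/04 is 2023/12/06.
The last day of the response period: counting 5 business days from Wednesday, 2023/12/06 (Dec 7, Dec 8, Dec 11, Dec 12, Dec 13, skipping weekends) reaches Wednesday, 2023/12/13.
The date on which the withholding of payment becomes due: 2023/12/13 + 80 days = 2024/03/02.

2024/03/02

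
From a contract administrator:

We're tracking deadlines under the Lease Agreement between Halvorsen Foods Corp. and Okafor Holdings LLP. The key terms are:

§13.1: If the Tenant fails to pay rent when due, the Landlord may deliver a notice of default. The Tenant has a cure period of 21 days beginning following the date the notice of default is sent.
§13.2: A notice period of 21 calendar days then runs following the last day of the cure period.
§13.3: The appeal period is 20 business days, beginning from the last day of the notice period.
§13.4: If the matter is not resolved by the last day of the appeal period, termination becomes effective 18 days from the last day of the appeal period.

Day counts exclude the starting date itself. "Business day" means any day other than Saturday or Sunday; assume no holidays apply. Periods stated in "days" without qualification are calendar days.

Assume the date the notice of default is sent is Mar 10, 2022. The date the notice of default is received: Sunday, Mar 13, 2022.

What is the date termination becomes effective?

The last day of the cure period: 21 calendar days after Mar 10, 2022 is Mar 31, 2022.
The last day of the notice period: 21 calendar days after Mar 31, 2022 is Apr 21, 2022.
From Thursday, Apr 21, 2022, 20 business days (Apr 22, Apr 25, Apr 26, Apr 27, …, May 17, May 18, May 19, skipping weekends) brings us to Thursday, May 19, 2022, which is the last day of the appeal period.
Adding 18 calendar days to May 19, 2022 gives Jun 6, 2022, which is the date termination becomes effective.

Jun 6, 2022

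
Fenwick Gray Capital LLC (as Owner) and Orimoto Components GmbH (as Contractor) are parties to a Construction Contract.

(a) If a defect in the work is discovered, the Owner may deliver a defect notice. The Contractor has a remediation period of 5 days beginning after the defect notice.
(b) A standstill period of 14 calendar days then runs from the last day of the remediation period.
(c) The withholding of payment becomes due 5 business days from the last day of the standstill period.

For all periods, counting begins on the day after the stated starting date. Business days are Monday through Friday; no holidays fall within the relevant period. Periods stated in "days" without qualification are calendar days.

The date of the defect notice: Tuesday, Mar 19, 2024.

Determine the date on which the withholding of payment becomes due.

Apr 12, 2024

The last day of the remediation period: 5 calendar days after Mar 19, 2024 is Mar 24, 2024.
The last day of the standstill period: Mar 24, 2024 + 14 days = Apr 7, 2024.
The date on which the withholding of payment becomes due: counting 5 business days from Sunday, Apr 7, 2024 (Apr 8, Apr 9, Apr 10, Apr 11, Apr 12, skipping weekends) reaches Friday, Apr 12, 2024.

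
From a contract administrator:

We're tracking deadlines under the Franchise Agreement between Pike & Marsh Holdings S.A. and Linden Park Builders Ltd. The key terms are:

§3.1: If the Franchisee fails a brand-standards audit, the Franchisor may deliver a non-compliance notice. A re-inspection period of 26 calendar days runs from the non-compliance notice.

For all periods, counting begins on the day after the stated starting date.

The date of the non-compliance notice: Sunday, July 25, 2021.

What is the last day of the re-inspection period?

August 20, 2021

The last day of the re-inspection period: July 25, 2021 + 26 days = August 20, 2021.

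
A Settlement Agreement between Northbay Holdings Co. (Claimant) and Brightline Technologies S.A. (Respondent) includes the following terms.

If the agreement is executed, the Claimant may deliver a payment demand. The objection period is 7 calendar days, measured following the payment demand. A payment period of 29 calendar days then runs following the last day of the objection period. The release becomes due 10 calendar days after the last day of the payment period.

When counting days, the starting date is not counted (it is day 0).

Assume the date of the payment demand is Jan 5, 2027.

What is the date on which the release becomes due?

Feb 20, 2027

The last day of the objection period: 7 calendar days after Jan 5, 2027 is Jan 12, 2027.
Adding 29 calendar days to Jan 12, 2027 gives Feb 10, 2027, which is the last day of the payment period.
The date on which the release becomes due: Feb 10, 2027 + 10 days = Feb 20, 2027.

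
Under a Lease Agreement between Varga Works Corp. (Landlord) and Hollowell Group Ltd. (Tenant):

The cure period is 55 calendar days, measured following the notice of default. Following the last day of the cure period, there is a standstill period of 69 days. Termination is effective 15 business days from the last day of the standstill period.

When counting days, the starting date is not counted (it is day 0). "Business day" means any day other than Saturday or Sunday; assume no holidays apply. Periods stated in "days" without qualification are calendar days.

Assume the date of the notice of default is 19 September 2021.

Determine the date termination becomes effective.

11 February 2022

The last day of the cure period: 55 calendar days after 19 September 2021 is 13 November 2021.
Adding 69 calendar days to 13 November 2021 gives 21 January 2022, which is the last day of the standstill period.
From Friday, 21 January 2022, 15 business days (Jan 24, Jan 25, Jan 26, Jan 27, …, Feb 9, Feb 10, Feb 11, skipping weekends) brings us to Friday, 11 February 2022, which is the date termination becomes effective.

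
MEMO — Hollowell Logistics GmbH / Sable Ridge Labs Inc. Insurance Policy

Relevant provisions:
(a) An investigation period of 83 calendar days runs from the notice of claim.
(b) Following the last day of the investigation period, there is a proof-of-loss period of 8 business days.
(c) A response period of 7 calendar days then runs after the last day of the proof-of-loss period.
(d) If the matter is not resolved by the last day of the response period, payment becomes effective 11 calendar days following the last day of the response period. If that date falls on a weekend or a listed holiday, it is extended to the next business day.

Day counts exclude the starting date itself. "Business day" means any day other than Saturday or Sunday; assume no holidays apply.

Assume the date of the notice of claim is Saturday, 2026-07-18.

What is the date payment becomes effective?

Adding 83 calendar days to 2026-07-18 gives 2026-10-09, which is the last day of the investigation period.
From Friday, 2026-10-09, 8 business days (Oct 12, Oct 13, Oct 14, Oct 15, Oct 16, Oct 19, Oct 20, Oct 21, skipping weekends) brings us to Wednesday, 2026-10-21, which is the last day of the proof-of-loss period.
The last day of the response period: 7 calendar days after 2026-10-21 is 2026-10-28.
The date payment becomes effective: 11 calendar days after 2026-10-28 is 2026-11-08. That falls on a Sunday, so it rolls to the next business day, Monday, 2026-11-09.

2026-11-09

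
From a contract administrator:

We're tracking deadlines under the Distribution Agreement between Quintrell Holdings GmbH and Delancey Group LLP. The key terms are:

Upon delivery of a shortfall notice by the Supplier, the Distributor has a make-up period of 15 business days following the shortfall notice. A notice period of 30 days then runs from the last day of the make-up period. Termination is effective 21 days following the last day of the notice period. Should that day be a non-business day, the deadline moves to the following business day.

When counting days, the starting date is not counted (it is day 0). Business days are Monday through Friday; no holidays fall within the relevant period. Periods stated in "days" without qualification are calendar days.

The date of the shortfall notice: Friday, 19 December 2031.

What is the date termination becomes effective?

1 March 2032

The last day of the make-up period: counting 15 business days from Friday, 19 December 2031 (Dec 22, Dec 23, Dec 24, Dec 25, …, Jan 7, Jan 8, Jan 9, skipping weekends) reaches Friday, 9 January 2032.
The last day of the notice period: 30 calendar days after 9 January 2032 is 8 February 2032.
The date termination becomes effective: 21 calendar days after 8 February 2032 is 29 February 2032. That falls on a Sunday, so it rolls to the next business day, Monday, 1 March 2032.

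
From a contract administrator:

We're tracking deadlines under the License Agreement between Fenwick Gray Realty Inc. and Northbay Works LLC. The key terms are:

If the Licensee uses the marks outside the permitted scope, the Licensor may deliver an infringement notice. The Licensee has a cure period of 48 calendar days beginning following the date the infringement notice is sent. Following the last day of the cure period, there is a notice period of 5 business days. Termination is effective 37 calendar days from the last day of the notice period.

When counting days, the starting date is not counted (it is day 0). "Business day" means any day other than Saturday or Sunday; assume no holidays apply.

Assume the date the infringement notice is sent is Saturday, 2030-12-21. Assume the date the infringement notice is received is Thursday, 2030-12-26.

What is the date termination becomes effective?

Adding 48 calendar days to 2030-12-21 gives 2031-02-07, which is the last day of the cure period.
The last day of the notice period: counting 5 business days from Friday, 2031-02-07 (Feb 10, Feb 11, Feb 12, Feb 13, Feb 14, skipping weekends) reaches Friday, 2031-02-14.
The date termination becomes effective: 2031-02-14 + 37 days = 2031-03-23.

2031-03-23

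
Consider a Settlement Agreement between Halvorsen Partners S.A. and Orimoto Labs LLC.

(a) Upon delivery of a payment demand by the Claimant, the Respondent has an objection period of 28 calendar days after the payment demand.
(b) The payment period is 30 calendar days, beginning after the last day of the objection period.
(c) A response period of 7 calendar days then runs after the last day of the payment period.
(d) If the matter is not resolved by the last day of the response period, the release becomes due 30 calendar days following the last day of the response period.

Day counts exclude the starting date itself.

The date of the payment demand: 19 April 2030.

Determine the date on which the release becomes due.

Adding 28 calendar days to 19 April 2030 gives 17 May 2030, which is the last day of the objection period.
The last day of the payment period: 17 May 2030 + 30 days = 16 June 2030.
The last day of the response period: 7 calendar days after 16 June 2030 is 23 June 2030.
The date on which the release becomes due: 30 calendar days after 23 June 2030 is 23 July 2030.

23 July 2030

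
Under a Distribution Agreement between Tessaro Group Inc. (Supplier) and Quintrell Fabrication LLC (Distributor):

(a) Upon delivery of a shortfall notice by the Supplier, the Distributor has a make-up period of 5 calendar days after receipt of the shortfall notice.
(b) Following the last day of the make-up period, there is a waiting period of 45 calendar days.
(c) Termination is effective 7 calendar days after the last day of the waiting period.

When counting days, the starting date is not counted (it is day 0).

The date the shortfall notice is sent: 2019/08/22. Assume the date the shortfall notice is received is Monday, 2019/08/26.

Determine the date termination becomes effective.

Adding 5 calendar days to 2019/08/26 gives 2019/08/31, which is the last day of the make-up period.
Adding 45 calendar days to 2019/08/31 gives 2019/10/15, which is the last day of the waiting period.
The date termination becomes effective: 7 calendar days after 2019/10/15 is 2019/10/22.

2019/10/22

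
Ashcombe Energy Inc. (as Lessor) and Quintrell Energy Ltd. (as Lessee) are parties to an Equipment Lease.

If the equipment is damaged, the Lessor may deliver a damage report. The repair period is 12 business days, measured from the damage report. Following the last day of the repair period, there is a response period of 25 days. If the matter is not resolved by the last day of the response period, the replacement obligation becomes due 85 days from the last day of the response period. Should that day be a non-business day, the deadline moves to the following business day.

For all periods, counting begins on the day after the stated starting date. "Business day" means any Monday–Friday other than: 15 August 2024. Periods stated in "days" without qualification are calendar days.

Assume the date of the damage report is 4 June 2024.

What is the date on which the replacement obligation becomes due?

The last day of the repair period: counting 12 business days from Tuesday, 4 June 2024 (Jun 5, Jun 6, Jun 7, Jun 10, …, Jun 18, Jun 19, Jun 20, skipping weekends) reaches Thursday, 20 June 2024.
The last day of the response period: 25 calendar days after 20 June 2024 is 15 July 2024.
Adding 85 calendar days to 15 July 2024 gives 8 October 2024, which is the date on which the replacement obligation becomes due. 8 October 2024 is a Tuesday and is not a listed holiday, so no roll-forward applies.

8 October 2024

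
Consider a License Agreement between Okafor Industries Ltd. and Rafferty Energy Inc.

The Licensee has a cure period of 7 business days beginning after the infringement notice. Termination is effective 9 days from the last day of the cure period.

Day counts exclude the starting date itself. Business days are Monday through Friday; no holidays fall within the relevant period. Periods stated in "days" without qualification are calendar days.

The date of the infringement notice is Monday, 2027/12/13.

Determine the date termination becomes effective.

2027/12/31

The last day of the cure period: counting 7 business days from Monday, 2027/12/13 (Dec 14, Dec 15, Dec 16, Dec 17, Dec 20, Dec 21, Dec 22, skipping weekends) reaches Wednesday, 2027/12/22.
The date termination becomes effective: 2027/12/22 + 9 days = 2027/12/31.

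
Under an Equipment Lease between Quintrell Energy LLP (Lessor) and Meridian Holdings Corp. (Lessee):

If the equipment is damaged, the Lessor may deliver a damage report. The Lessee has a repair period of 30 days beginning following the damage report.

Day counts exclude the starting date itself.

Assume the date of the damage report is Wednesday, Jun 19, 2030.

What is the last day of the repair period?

The last day of the repair period: 30 calendar days after Jun 19, 2030 is Jul 19, 2030.

Jul 19, 2030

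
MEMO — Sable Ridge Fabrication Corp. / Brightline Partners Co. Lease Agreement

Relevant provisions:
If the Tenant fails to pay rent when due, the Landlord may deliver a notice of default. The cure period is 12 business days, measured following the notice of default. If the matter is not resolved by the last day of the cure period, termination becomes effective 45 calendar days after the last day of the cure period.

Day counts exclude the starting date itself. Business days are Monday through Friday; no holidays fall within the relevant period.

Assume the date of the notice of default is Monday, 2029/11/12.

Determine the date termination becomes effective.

2030/01/12

From Monday, 2029/11/12, 12 business days (Nov 13, Nov 14, Nov 15, Nov 16, …, Nov 26, Nov 27, Nov 28, skipping weekends) brings us to Wednesday, 2029/11/28, which is the last day of the cure period.
The date termination becomes effective: 2029/11/28 + 45 days = 2030/01/12.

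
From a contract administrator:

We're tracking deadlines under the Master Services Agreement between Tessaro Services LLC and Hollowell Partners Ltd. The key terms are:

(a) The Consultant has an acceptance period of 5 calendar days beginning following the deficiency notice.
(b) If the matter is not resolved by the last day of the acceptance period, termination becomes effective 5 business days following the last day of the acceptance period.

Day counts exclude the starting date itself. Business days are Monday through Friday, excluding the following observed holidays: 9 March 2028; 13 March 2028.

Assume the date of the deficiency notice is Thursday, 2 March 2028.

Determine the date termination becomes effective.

The last day of the acceptance period: 2 March 2028 + 5 days = 7 March 2028.
The date termination becomes effective: 5 business days after Tuesday, 7 March 2028, skipping weekends and the listed holidays on Mar 9, Mar 13 — Mar 8, Mar 10, Mar 14, Mar 15, Mar 16 — lands on Thursday, 16 March 2028.

16 March 2028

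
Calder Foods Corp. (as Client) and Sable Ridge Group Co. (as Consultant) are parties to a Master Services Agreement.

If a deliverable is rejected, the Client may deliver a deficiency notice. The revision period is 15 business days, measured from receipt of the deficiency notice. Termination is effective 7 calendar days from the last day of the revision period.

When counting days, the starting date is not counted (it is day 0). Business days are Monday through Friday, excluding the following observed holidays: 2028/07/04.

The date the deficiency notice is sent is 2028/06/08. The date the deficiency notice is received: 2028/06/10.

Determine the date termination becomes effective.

2028/07/07

The last day of the revision period: counting 15 business days from Saturday, 2028/06/10 (Jun 12, Jun 13, Jun 14, Jun 15, …, Jun 28, Jun 29, Jun 30, skipping weekends) reaches Friday, 2028/06/30.
The date termination becomes effective: 7 calendar days after 2028/06/30 is 2028/07/07.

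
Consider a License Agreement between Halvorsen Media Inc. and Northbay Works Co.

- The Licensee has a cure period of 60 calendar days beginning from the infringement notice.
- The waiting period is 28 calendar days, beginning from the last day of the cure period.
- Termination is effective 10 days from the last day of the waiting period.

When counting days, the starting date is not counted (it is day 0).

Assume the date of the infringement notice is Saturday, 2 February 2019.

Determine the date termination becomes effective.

11 May 2019

The last day of the cure period: 60 calendar days after 2 February 2019 is 3 April 2019.
The last day of the waiting period: 3 April 2019 + 28 days = 1 May 2019.
The date termination becomes effective: 1 May 2019 + 10 days = 11 May 2019.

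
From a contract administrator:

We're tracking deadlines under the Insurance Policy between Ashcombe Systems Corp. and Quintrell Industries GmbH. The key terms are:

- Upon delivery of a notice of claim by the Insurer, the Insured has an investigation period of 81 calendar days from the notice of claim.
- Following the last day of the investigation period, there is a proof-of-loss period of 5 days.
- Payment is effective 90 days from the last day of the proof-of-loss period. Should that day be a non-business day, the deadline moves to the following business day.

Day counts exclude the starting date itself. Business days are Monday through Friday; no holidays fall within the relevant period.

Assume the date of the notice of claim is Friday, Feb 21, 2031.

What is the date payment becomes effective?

Adding 81 calendar days to Feb 21, 2031 gives May 13, 2031, which is the last day of the investigation period.
Adding 5 calendar days to May 13, 2031 gives May 18, 2031, which is the last day of the proof-of-loss period.
The date payment becomes effective: May 18, 2031 + 90 days = Aug 16, 2031. That falls on a Saturday, so it rolls to the next business day, Monday, Aug 18, 2031.

Aug 18, 2031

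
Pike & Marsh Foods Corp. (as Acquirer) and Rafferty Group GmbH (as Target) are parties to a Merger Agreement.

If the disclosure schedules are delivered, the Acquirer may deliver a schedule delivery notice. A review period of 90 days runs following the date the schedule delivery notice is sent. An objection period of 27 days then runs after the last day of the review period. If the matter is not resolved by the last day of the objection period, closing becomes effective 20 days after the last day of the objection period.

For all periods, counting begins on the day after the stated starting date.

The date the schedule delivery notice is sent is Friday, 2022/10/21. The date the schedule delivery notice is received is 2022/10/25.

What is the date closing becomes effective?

2023/03/07

Adding 90 calendar days to 2022/10/21 gives 2023/01/19, which is the last day of the review period.
The last day of the objection period: 27 calendar days after 2023/01/19 is 2023/02/15.
Adding 20 calendar days to 2023/02/15 gives 2023/03/07, which is the date closing becomes effective.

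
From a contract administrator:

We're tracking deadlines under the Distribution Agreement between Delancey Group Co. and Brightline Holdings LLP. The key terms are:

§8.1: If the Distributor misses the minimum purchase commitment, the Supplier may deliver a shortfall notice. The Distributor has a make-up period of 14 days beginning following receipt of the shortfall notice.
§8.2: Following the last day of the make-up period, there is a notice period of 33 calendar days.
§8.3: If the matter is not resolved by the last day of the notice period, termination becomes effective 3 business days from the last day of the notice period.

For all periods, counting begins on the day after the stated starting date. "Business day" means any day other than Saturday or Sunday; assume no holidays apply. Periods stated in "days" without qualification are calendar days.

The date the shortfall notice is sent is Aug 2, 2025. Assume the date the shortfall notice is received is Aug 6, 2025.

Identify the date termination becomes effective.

Adding 14 calendar days to Aug 6, 2025 gives Aug 20, 2025, which is the last day of the make-up period.
Adding 33 calendar days to Aug 20, 2025 gives Sep 22, 2025, which is the last day of the notice period.
From Monday, Sep 22, 2025, 3 business days (Sep 23, Sep 24, Sep 25, skipping weekends) brings us to Thursday, Sep 25, 2025, which is the date termination becomes effective.

Sep 25, 2025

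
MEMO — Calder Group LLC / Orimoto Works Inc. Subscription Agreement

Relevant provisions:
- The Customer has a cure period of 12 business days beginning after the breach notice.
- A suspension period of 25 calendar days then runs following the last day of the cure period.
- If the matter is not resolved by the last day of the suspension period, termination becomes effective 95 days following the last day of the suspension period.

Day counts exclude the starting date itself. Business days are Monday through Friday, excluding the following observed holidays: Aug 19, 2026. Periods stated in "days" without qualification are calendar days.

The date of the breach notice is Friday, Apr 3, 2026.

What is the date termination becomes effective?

Aug 19, 2026

From Friday, Apr 3, 2026, 12 business days (Apr 6, Apr 7, Apr 8, Apr 9, …, Apr 17, Apr 20, Apr 21, skipping weekends) brings us to Tuesday, Apr 21, 2026, which is the last day of the cure period.
Adding 25 calendar days to Apr 21, 2026 gives May 16, 2026, which is the last day of the suspension period.
The date termination becomes effective: May 16, 2026 + 95 days = Aug 19, 2026.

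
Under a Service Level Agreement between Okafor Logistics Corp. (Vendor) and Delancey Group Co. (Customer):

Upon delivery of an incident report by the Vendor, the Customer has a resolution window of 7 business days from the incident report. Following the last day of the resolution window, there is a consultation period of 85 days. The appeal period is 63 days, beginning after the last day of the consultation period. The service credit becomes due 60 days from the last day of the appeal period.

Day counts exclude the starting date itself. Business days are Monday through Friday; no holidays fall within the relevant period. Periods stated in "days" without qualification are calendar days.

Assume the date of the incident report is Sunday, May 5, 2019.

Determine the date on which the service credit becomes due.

Dec 8, 2019

The last day of the resolution window: counting 7 business days from Sunday, May 5, 2019 (May 6, May 7, May 8, May 9, May 10, May 13, May 14, skipping weekends) reaches Tuesday, May 14, 2019.
The last day of the consultation period: 85 calendar days after May 14, 2019 is Aug 7, 2019.
The last day of the appeal period: 63 calendar days after Aug 7, 2019 is Oct 9, 2019.
The date on which the service credit becomes due: Oct 9, 2019 + 60 days = Dec 8, 2019.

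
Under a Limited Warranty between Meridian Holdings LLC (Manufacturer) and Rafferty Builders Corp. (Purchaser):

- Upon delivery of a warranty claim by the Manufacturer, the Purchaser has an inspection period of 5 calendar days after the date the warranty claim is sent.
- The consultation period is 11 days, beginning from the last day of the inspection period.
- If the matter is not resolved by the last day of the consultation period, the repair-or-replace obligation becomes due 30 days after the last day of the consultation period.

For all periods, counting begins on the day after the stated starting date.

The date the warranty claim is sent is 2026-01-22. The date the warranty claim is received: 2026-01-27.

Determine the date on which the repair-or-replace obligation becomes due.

Adding 5 calendar days to 2026-01-22 gives 2026-01-27, which is the last day of the inspection period.
The last day of the consultation period: 11 calendar days after 2026-01-27 is 2026-02-07.
The date on which the repair-or-replace obligation becomes due: 30 calendar days after 2026-02-07 is 2026-03-09.

2026-03-09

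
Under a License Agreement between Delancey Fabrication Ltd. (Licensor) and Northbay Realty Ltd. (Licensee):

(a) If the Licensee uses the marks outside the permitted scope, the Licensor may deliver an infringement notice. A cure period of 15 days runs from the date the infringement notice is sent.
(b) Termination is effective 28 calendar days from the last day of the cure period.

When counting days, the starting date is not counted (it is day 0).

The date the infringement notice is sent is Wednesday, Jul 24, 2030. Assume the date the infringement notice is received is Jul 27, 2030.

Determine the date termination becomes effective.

Sep 5, 2030

The last day of the cure period: 15 calendar days after Jul 24, 2030 is Aug 8, 2030.
The date termination becomes effective: 28 calendar days after Aug 8, 2030 is Sep 5, 2030.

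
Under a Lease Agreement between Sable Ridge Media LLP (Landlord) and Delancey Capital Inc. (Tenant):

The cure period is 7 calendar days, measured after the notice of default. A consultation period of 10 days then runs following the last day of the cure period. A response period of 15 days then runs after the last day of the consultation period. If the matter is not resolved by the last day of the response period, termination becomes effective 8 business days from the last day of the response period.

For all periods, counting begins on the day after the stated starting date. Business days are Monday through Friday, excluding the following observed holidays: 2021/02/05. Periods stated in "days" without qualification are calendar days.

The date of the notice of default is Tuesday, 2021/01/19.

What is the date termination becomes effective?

2021/03/03

Adding 7 calendar days to 2021/01/19 gives 2021/01/26, which is the last day of the cure period.
Adding 10 calendar days to 2021/01/26 gives 2021/02/05, which is the last day of the consultation period.
The last day of the response period: 2021/02/05 + 15 days = 2021/02/20.
The date termination becomes effective: counting 8 business days from Saturday, 2021/02/20 (Feb 22, Feb 23, Feb 24, Feb 25, Feb 26, Mar 1, Mar 2, Mar 3, skipping weekends) reaches Wednesday, 2021/03/03.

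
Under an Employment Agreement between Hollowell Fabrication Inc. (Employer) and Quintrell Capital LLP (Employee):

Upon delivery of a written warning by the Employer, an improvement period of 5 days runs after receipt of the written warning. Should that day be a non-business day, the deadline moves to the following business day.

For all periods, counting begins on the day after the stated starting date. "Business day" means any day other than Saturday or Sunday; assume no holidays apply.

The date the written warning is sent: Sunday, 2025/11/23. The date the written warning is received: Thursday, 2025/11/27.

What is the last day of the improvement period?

The last day of the improvement period: 5 calendar days after 2025/11/27 is 2025/12/02. 2025/12/02 is a Tuesday, so no roll-forward applies.

2025/12/02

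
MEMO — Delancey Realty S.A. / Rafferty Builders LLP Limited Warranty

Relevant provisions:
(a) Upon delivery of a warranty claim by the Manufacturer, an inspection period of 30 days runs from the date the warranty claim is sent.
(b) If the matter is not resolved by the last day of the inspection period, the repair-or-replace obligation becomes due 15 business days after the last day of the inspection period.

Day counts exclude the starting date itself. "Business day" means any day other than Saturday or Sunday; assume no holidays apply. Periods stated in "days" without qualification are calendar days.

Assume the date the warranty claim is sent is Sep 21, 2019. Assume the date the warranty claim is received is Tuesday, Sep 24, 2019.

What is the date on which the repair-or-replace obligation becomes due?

Nov 11, 2019

Adding 30 calendar days to Sep 21, 2019 gives Oct 21, 2019, which is the last day of the inspection period.
From Monday, Oct 21, 2019, 15 business days (Oct 22, Oct 23, Oct 24, Oct 25, …, Nov 7, Nov 8, Nov 11, skipping weekends) brings us to Monday, Nov 11, 2019, which is the date on which the repair-or-replace obligation becomes due.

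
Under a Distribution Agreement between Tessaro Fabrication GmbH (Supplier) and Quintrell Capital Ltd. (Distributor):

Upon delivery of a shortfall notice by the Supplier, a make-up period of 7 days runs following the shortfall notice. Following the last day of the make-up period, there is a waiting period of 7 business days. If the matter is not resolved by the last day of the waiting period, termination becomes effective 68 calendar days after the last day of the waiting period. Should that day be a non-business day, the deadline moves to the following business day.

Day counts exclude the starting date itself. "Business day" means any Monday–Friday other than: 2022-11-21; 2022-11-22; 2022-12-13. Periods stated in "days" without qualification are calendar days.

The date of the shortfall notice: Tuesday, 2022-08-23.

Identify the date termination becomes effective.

The last day of the make-up period: 7 calendar days after 2022-08-23 is 2022-08-30.
The last day of the waiting period: counting 7 business days from Tuesday, 2022-08-30 (Aug 31, Sep 1, Sep 2, Sep 5, Sep 6, Sep 7, Sep 8, skipping weekends) reaches Thursday, 2022-09-08.
The date termination becomes effective: 68 calendar days after 2022-09-08 is 2022-11-15. 2022-11-15 is a Tuesday and is not a listed holiday, so no roll-forward applies.

2022-11-15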